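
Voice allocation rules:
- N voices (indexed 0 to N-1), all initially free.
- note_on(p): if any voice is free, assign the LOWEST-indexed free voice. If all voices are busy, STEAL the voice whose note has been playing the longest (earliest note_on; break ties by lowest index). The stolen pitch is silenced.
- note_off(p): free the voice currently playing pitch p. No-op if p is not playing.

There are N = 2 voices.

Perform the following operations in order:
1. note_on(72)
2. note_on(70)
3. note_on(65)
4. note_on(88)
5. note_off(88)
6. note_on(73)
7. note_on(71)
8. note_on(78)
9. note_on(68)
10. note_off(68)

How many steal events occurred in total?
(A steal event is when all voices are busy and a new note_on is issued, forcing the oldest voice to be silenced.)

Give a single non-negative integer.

Op 1: note_on(72): voice 0 is free -> assigned | voices=[72 -]
Op 2: note_on(70): voice 1 is free -> assigned | voices=[72 70]
Op 3: note_on(65): all voices busy, STEAL voice 0 (pitch 72, oldest) -> assign | voices=[65 70]
Op 4: note_on(88): all voices busy, STEAL voice 1 (pitch 70, oldest) -> assign | voices=[65 88]
Op 5: note_off(88): free voice 1 | voices=[65 -]
Op 6: note_on(73): voice 1 is free -> assigned | voices=[65 73]
Op 7: note_on(71): all voices busy, STEAL voice 0 (pitch 65, oldest) -> assign | voices=[71 73]
Op 8: note_on(78): all voices busy, STEAL voice 1 (pitch 73, oldest) -> assign | voices=[71 78]
Op 9: note_on(68): all voices busy, STEAL voice 0 (pitch 71, oldest) -> assign | voices=[68 78]
Op 10: note_off(68): free voice 0 | voices=[- 78]

Answer: 5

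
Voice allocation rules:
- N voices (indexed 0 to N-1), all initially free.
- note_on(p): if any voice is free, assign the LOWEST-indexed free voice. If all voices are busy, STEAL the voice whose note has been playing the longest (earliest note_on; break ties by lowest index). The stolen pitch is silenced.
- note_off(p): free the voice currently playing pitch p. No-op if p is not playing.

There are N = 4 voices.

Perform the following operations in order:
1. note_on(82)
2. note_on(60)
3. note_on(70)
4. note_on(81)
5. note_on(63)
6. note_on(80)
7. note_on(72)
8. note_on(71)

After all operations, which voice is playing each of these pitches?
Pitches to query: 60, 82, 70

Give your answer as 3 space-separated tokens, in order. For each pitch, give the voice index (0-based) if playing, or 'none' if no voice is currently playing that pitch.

Answer: none none none

Derivation:
Op 1: note_on(82): voice 0 is free -> assigned | voices=[82 - - -]
Op 2: note_on(60): voice 1 is free -> assigned | voices=[82 60 - -]
Op 3: note_on(70): voice 2 is free -> assigned | voices=[82 60 70 -]
Op 4: note_on(81): voice 3 is free -> assigned | voices=[82 60 70 81]
Op 5: note_on(63): all voices busy, STEAL voice 0 (pitch 82, oldest) -> assign | voices=[63 60 70 81]
Op 6: note_on(80): all voices busy, STEAL voice 1 (pitch 60, oldest) -> assign | voices=[63 80 70 81]
Op 7: note_on(72): all voices busy, STEAL voice 2 (pitch 70, oldest) -> assign | voices=[63 80 72 81]
Op 8: note_on(71): all voices busy, STEAL voice 3 (pitch 81, oldest) -> assign | voices=[63 80 72 71]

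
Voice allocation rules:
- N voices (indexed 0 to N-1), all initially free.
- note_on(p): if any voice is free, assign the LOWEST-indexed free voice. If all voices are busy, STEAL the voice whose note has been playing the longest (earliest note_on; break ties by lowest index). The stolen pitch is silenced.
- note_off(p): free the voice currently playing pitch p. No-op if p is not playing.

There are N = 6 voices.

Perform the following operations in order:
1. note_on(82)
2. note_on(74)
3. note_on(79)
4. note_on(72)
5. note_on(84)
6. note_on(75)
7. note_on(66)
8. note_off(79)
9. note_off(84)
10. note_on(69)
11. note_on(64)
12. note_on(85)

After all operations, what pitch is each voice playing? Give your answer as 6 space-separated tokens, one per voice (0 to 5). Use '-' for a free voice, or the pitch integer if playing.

Answer: 66 85 69 72 64 75

Derivation:
Op 1: note_on(82): voice 0 is free -> assigned | voices=[82 - - - - -]
Op 2: note_on(74): voice 1 is free -> assigned | voices=[82 74 - - - -]
Op 3: note_on(79): voice 2 is free -> assigned | voices=[82 74 79 - - -]
Op 4: note_on(72): voice 3 is free -> assigned | voices=[82 74 79 72 - -]
Op 5: note_on(84): voice 4 is free -> assigned | voices=[82 74 79 72 84 -]
Op 6: note_on(75): voice 5 is free -> assigned | voices=[82 74 79 72 84 75]
Op 7: note_on(66): all voices busy, STEAL voice 0 (pitch 82, oldest) -> assign | voices=[66 74 79 72 84 75]
Op 8: note_off(79): free voice 2 | voices=[66 74 - 72 84 75]
Op 9: note_off(84): free voice 4 | voices=[66 74 - 72 - 75]
Op 10: note_on(69): voice 2 is free -> assigned | voices=[66 74 69 72 - 75]
Op 11: note_on(64): voice 4 is free -> assigned | voices=[66 74 69 72 64 75]
Op 12: note_on(85): all voices busy, STEAL voice 1 (pitch 74, oldest) -> assign | voices=[66 85 69 72 64 75]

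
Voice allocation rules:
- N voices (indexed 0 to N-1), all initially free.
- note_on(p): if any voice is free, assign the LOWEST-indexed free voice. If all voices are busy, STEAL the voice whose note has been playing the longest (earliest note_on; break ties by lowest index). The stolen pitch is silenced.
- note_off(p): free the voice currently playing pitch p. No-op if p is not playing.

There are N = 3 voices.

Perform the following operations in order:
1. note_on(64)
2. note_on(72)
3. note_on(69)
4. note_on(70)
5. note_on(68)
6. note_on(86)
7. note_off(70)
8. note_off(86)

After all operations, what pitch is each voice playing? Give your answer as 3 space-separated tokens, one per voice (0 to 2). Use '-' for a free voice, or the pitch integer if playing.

Op 1: note_on(64): voice 0 is free -> assigned | voices=[64 - -]
Op 2: note_on(72): voice 1 is free -> assigned | voices=[64 72 -]
Op 3: note_on(69): voice 2 is free -> assigned | voices=[64 72 69]
Op 4: note_on(70): all voices busy, STEAL voice 0 (pitch 64, oldest) -> assign | voices=[70 72 69]
Op 5: note_on(68): all voices busy, STEAL voice 1 (pitch 72, oldest) -> assign | voices=[70 68 69]
Op 6: note_on(86): all voices busy, STEAL voice 2 (pitch 69, oldest) -> assign | voices=[70 68 86]
Op 7: note_off(70): free voice 0 | voices=[- 68 86]
Op 8: note_off(86): free voice 2 | voices=[- 68 -]

Answer: - 68 -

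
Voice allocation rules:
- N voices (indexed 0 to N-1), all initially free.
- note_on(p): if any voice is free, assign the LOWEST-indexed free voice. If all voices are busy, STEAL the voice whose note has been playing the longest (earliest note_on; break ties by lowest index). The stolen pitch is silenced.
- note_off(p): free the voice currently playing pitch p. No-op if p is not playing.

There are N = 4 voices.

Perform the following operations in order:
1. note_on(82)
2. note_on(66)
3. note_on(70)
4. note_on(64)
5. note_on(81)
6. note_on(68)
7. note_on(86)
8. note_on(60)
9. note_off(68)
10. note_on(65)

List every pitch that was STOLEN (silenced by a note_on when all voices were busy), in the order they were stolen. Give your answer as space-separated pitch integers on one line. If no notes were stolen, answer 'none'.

Answer: 82 66 70 64

Derivation:
Op 1: note_on(82): voice 0 is free -> assigned | voices=[82 - - -]
Op 2: note_on(66): voice 1 is free -> assigned | voices=[82 66 - -]
Op 3: note_on(70): voice 2 is free -> assigned | voices=[82 66 70 -]
Op 4: note_on(64): voice 3 is free -> assigned | voices=[82 66 70 64]
Op 5: note_on(81): all voices busy, STEAL voice 0 (pitch 82, oldest) -> assign | voices=[81 66 70 64]
Op 6: note_on(68): all voices busy, STEAL voice 1 (pitch 66, oldest) -> assign | voices=[81 68 70 64]
Op 7: note_on(86): all voices busy, STEAL voice 2 (pitch 70, oldest) -> assign | voices=[81 68 86 64]
Op 8: note_on(60): all voices busy, STEAL voice 3 (pitch 64, oldest) -> assign | voices=[81 68 86 60]
Op 9: note_off(68): free voice 1 | voices=[81 - 86 60]
Op 10: note_on(65): voice 1 is free -> assigned | voices=[81 65 86 60]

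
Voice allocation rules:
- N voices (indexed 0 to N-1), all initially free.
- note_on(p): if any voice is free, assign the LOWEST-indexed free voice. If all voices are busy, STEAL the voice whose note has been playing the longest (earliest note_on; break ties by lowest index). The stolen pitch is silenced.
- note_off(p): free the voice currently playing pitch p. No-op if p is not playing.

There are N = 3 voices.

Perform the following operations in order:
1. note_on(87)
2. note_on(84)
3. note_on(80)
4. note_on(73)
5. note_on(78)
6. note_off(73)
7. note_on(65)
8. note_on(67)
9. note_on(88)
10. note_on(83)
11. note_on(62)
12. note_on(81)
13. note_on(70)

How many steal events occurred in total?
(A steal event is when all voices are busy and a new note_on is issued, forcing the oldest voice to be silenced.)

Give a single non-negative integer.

Op 1: note_on(87): voice 0 is free -> assigned | voices=[87 - -]
Op 2: note_on(84): voice 1 is free -> assigned | voices=[87 84 -]
Op 3: note_on(80): voice 2 is free -> assigned | voices=[87 84 80]
Op 4: note_on(73): all voices busy, STEAL voice 0 (pitch 87, oldest) -> assign | voices=[73 84 80]
Op 5: note_on(78): all voices busy, STEAL voice 1 (pitch 84, oldest) -> assign | voices=[73 78 80]
Op 6: note_off(73): free voice 0 | voices=[- 78 80]
Op 7: note_on(65): voice 0 is free -> assigned | voices=[65 78 80]
Op 8: note_on(67): all voices busy, STEAL voice 2 (pitch 80, oldest) -> assign | voices=[65 78 67]
Op 9: note_on(88): all voices busy, STEAL voice 1 (pitch 78, oldest) -> assign | voices=[65 88 67]
Op 10: note_on(83): all voices busy, STEAL voice 0 (pitch 65, oldest) -> assign | voices=[83 88 67]
Op 11: note_on(62): all voices busy, STEAL voice 2 (pitch 67, oldest) -> assign | voices=[83 88 62]
Op 12: note_on(81): all voices busy, STEAL voice 1 (pitch 88, oldest) -> assign | voices=[83 81 62]
Op 13: note_on(70): all voices busy, STEAL voice 0 (pitch 83, oldest) -> assign | voices=[70 81 62]

Answer: 8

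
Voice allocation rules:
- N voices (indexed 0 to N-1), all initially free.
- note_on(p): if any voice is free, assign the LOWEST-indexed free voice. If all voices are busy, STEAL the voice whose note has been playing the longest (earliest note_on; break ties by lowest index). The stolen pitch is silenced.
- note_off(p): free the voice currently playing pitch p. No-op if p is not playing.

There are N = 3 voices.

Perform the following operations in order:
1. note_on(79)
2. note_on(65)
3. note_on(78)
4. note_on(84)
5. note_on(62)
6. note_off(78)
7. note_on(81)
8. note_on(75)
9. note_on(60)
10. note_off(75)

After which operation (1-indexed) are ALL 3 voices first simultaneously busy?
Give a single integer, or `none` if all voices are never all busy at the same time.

Op 1: note_on(79): voice 0 is free -> assigned | voices=[79 - -]
Op 2: note_on(65): voice 1 is free -> assigned | voices=[79 65 -]
Op 3: note_on(78): voice 2 is free -> assigned | voices=[79 65 78]
Op 4: note_on(84): all voices busy, STEAL voice 0 (pitch 79, oldest) -> assign | voices=[84 65 78]
Op 5: note_on(62): all voices busy, STEAL voice 1 (pitch 65, oldest) -> assign | voices=[84 62 78]
Op 6: note_off(78): free voice 2 | voices=[84 62 -]
Op 7: note_on(81): voice 2 is free -> assigned | voices=[84 62 81]
Op 8: note_on(75): all voices busy, STEAL voice 0 (pitch 84, oldest) -> assign | voices=[75 62 81]
Op 9: note_on(60): all voices busy, STEAL voice 1 (pitch 62, oldest) -> assign | voices=[75 60 81]
Op 10: note_off(75): free voice 0 | voices=[- 60 81]

Answer: 3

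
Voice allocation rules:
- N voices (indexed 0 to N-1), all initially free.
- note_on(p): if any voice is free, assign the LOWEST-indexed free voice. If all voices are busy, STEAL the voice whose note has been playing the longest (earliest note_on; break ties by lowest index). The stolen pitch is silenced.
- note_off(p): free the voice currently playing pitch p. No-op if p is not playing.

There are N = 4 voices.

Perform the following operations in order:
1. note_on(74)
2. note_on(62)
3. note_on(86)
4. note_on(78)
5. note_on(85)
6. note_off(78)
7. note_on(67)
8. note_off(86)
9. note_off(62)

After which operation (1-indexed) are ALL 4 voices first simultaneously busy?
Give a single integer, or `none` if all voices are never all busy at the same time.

Op 1: note_on(74): voice 0 is free -> assigned | voices=[74 - - -]
Op 2: note_on(62): voice 1 is free -> assigned | voices=[74 62 - -]
Op 3: note_on(86): voice 2 is free -> assigned | voices=[74 62 86 -]
Op 4: note_on(78): voice 3 is free -> assigned | voices=[74 62 86 78]
Op 5: note_on(85): all voices busy, STEAL voice 0 (pitch 74, oldest) -> assign | voices=[85 62 86 78]
Op 6: note_off(78): free voice 3 | voices=[85 62 86 -]
Op 7: note_on(67): voice 3 is free -> assigned | voices=[85 62 86 67]
Op 8: note_off(86): free voice 2 | voices=[85 62 - 67]
Op 9: note_off(62): free voice 1 | voices=[85 - - 67]

Answer: 4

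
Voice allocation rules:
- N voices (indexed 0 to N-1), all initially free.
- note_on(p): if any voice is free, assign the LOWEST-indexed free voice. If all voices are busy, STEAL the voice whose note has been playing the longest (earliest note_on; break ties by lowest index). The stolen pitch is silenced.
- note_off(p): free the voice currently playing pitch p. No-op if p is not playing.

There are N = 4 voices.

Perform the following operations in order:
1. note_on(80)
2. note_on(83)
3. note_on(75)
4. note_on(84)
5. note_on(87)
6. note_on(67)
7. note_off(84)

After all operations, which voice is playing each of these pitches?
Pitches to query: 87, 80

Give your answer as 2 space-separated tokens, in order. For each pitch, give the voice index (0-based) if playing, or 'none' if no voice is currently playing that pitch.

Answer: 0 none

Derivation:
Op 1: note_on(80): voice 0 is free -> assigned | voices=[80 - - -]
Op 2: note_on(83): voice 1 is free -> assigned | voices=[80 83 - -]
Op 3: note_on(75): voice 2 is free -> assigned | voices=[80 83 75 -]
Op 4: note_on(84): voice 3 is free -> assigned | voices=[80 83 75 84]
Op 5: note_on(87): all voices busy, STEAL voice 0 (pitch 80, oldest) -> assign | voices=[87 83 75 84]
Op 6: note_on(67): all voices busy, STEAL voice 1 (pitch 83, oldest) -> assign | voices=[87 67 75 84]
Op 7: note_off(84): free voice 3 | voices=[87 67 75 -]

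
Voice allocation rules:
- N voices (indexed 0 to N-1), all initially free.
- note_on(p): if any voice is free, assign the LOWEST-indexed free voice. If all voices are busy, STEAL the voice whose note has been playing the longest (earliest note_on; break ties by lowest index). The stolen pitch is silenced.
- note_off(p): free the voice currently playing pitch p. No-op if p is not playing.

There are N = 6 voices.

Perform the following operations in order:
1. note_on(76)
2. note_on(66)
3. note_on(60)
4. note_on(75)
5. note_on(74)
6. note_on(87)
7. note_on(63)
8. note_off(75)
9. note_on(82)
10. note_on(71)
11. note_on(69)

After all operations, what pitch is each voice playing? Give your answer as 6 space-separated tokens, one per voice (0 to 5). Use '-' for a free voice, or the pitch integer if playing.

Answer: 63 71 69 82 74 87

Derivation:
Op 1: note_on(76): voice 0 is free -> assigned | voices=[76 - - - - -]
Op 2: note_on(66): voice 1 is free -> assigned | voices=[76 66 - - - -]
Op 3: note_on(60): voice 2 is free -> assigned | voices=[76 66 60 - - -]
Op 4: note_on(75): voice 3 is free -> assigned | voices=[76 66 60 75 - -]
Op 5: note_on(74): voice 4 is free -> assigned | voices=[76 66 60 75 74 -]
Op 6: note_on(87): voice 5 is free -> assigned | voices=[76 66 60 75 74 87]
Op 7: note_on(63): all voices busy, STEAL voice 0 (pitch 76, oldest) -> assign | voices=[63 66 60 75 74 87]
Op 8: note_off(75): free voice 3 | voices=[63 66 60 - 74 87]
Op 9: note_on(82): voice 3 is free -> assigned | voices=[63 66 60 82 74 87]
Op 10: note_on(71): all voices busy, STEAL voice 1 (pitch 66, oldest) -> assign | voices=[63 71 60 82 74 87]
Op 11: note_on(69): all voices busy, STEAL voice 2 (pitch 60, oldest) -> assign | voices=[63 71 69 82 74 87]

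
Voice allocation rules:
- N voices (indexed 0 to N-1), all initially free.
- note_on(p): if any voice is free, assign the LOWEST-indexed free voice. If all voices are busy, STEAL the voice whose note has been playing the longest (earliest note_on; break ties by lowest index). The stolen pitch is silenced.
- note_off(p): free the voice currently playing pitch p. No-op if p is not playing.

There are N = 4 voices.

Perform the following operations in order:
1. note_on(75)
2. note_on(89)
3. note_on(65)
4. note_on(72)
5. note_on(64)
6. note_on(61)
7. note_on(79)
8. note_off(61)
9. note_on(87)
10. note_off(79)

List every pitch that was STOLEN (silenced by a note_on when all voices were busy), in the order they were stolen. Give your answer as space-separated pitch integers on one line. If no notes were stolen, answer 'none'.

Answer: 75 89 65

Derivation:
Op 1: note_on(75): voice 0 is free -> assigned | voices=[75 - - -]
Op 2: note_on(89): voice 1 is free -> assigned | voices=[75 89 - -]
Op 3: note_on(65): voice 2 is free -> assigned | voices=[75 89 65 -]
Op 4: note_on(72): voice 3 is free -> assigned | voices=[75 89 65 72]
Op 5: note_on(64): all voices busy, STEAL voice 0 (pitch 75, oldest) -> assign | voices=[64 89 65 72]
Op 6: note_on(61): all voices busy, STEAL voice 1 (pitch 89, oldest) -> assign | voices=[64 61 65 72]
Op 7: note_on(79): all voices busy, STEAL voice 2 (pitch 65, oldest) -> assign | voices=[64 61 79 72]
Op 8: note_off(61): free voice 1 | voices=[64 - 79 72]
Op 9: note_on(87): voice 1 is free -> assigned | voices=[64 87 79 72]
Op 10: note_off(79): free voice 2 | voices=[64 87 - 72]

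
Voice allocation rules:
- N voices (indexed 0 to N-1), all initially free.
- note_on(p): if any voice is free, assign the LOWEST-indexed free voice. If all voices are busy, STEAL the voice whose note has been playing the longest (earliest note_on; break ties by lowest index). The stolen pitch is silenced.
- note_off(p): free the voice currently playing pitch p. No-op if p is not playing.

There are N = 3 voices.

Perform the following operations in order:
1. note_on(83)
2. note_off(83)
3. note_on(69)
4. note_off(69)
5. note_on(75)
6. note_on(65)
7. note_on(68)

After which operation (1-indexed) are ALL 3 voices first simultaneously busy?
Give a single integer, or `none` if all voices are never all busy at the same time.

Op 1: note_on(83): voice 0 is free -> assigned | voices=[83 - -]
Op 2: note_off(83): free voice 0 | voices=[- - -]
Op 3: note_on(69): voice 0 is free -> assigned | voices=[69 - -]
Op 4: note_off(69): free voice 0 | voices=[- - -]
Op 5: note_on(75): voice 0 is free -> assigned | voices=[75 - -]
Op 6: note_on(65): voice 1 is free -> assigned | voices=[75 65 -]
Op 7: note_on(68): voice 2 is free -> assigned | voices=[75 65 68]

Answer: 7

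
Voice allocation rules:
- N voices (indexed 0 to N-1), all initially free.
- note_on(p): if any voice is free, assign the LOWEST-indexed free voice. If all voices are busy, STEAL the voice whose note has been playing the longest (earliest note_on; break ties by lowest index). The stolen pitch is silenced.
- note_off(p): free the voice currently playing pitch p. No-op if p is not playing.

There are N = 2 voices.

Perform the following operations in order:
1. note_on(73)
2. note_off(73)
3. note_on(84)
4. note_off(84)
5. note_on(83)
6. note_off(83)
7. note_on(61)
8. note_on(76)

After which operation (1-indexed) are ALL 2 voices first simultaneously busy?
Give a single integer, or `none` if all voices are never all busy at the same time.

Answer: 8

Derivation:
Op 1: note_on(73): voice 0 is free -> assigned | voices=[73 -]
Op 2: note_off(73): free voice 0 | voices=[- -]
Op 3: note_on(84): voice 0 is free -> assigned | voices=[84 -]
Op 4: note_off(84): free voice 0 | voices=[- -]
Op 5: note_on(83): voice 0 is free -> assigned | voices=[83 -]
Op 6: note_off(83): free voice 0 | voices=[- -]
Op 7: note_on(61): voice 0 is free -> assigned | voices=[61 -]
Op 8: note_on(76): voice 1 is free -> assigned | voices=[61 76]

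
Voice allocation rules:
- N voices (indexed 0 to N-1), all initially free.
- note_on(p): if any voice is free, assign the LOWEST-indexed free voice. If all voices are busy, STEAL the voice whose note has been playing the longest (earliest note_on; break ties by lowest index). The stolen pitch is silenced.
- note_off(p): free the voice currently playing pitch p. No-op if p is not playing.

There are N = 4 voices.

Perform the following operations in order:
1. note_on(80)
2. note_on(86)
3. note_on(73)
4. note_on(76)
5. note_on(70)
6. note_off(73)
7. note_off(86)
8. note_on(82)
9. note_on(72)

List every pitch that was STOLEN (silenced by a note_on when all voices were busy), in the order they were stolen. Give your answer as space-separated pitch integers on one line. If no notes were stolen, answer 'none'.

Answer: 80

Derivation:
Op 1: note_on(80): voice 0 is free -> assigned | voices=[80 - - -]
Op 2: note_on(86): voice 1 is free -> assigned | voices=[80 86 - -]
Op 3: note_on(73): voice 2 is free -> assigned | voices=[80 86 73 -]
Op 4: note_on(76): voice 3 is free -> assigned | voices=[80 86 73 76]
Op 5: note_on(70): all voices busy, STEAL voice 0 (pitch 80, oldest) -> assign | voices=[70 86 73 76]
Op 6: note_off(73): free voice 2 | voices=[70 86 - 76]
Op 7: note_off(86): free voice 1 | voices=[70 - - 76]
Op 8: note_on(82): voice 1 is free -> assigned | voices=[70 82 - 76]
Op 9: note_on(72): voice 2 is free -> assigned | voices=[70 82 72 76]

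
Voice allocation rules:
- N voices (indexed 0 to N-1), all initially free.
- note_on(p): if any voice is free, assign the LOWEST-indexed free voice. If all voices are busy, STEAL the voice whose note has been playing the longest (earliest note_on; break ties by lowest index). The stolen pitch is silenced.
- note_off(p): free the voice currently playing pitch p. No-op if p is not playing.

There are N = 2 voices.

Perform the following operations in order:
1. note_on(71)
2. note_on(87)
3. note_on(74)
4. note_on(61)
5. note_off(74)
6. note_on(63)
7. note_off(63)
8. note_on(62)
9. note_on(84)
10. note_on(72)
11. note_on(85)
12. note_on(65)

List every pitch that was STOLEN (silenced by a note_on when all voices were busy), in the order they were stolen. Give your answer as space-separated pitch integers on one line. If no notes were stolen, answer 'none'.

Answer: 71 87 61 62 84 72

Derivation:
Op 1: note_on(71): voice 0 is free -> assigned | voices=[71 -]
Op 2: note_on(87): voice 1 is free -> assigned | voices=[71 87]
Op 3: note_on(74): all voices busy, STEAL voice 0 (pitch 71, oldest) -> assign | voices=[74 87]
Op 4: note_on(61): all voices busy, STEAL voice 1 (pitch 87, oldest) -> assign | voices=[74 61]
Op 5: note_off(74): free voice 0 | voices=[- 61]
Op 6: note_on(63): voice 0 is free -> assigned | voices=[63 61]
Op 7: note_off(63): free voice 0 | voices=[- 61]
Op 8: note_on(62): voice 0 is free -> assigned | voices=[62 61]
Op 9: note_on(84): all voices busy, STEAL voice 1 (pitch 61, oldest) -> assign | voices=[62 84]
Op 10: note_on(72): all voices busy, STEAL voice 0 (pitch 62, oldest) -> assign | voices=[72 84]
Op 11: note_on(85): all voices busy, STEAL voice 1 (pitch 84, oldest) -> assign | voices=[72 85]
Op 12: note_on(65): all voices busy, STEAL voice 0 (pitch 72, oldest) -> assign | voices=[65 85]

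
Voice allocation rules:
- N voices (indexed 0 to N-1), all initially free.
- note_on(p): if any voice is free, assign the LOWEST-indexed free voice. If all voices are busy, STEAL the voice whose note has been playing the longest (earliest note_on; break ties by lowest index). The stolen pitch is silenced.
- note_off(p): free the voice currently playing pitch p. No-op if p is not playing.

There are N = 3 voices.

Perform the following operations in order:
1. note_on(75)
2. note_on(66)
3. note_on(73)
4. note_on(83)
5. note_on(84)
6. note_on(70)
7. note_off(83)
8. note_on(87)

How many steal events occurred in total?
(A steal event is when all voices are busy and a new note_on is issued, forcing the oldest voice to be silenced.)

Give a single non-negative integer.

Answer: 3

Derivation:
Op 1: note_on(75): voice 0 is free -> assigned | voices=[75 - -]
Op 2: note_on(66): voice 1 is free -> assigned | voices=[75 66 -]
Op 3: note_on(73): voice 2 is free -> assigned | voices=[75 66 73]
Op 4: note_on(83): all voices busy, STEAL voice 0 (pitch 75, oldest) -> assign | voices=[83 66 73]
Op 5: note_on(84): all voices busy, STEAL voice 1 (pitch 66, oldest) -> assign | voices=[83 84 73]
Op 6: note_on(70): all voices busy, STEAL voice 2 (pitch 73, oldest) -> assign | voices=[83 84 70]
Op 7: note_off(83): free voice 0 | voices=[- 84 70]
Op 8: note_on(87): voice 0 is free -> assigned | voices=[87 84 70]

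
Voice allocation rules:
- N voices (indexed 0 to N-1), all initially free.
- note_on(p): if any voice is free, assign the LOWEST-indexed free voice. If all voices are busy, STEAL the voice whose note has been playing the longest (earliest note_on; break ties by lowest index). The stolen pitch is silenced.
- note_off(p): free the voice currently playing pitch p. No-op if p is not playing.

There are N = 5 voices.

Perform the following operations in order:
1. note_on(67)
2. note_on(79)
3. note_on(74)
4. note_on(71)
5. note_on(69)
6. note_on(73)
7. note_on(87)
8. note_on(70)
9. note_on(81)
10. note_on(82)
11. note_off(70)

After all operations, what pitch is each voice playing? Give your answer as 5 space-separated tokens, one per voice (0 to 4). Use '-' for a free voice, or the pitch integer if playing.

Op 1: note_on(67): voice 0 is free -> assigned | voices=[67 - - - -]
Op 2: note_on(79): voice 1 is free -> assigned | voices=[67 79 - - -]
Op 3: note_on(74): voice 2 is free -> assigned | voices=[67 79 74 - -]
Op 4: note_on(71): voice 3 is free -> assigned | voices=[67 79 74 71 -]
Op 5: note_on(69): voice 4 is free -> assigned | voices=[67 79 74 71 69]
Op 6: note_on(73): all voices busy, STEAL voice 0 (pitch 67, oldest) -> assign | voices=[73 79 74 71 69]
Op 7: note_on(87): all voices busy, STEAL voice 1 (pitch 79, oldest) -> assign | voices=[73 87 74 71 69]
Op 8: note_on(70): all voices busy, STEAL voice 2 (pitch 74, oldest) -> assign | voices=[73 87 70 71 69]
Op 9: note_on(81): all voices busy, STEAL voice 3 (pitch 71, oldest) -> assign | voices=[73 87 70 81 69]
Op 10: note_on(82): all voices busy, STEAL voice 4 (pitch 69, oldest) -> assign | voices=[73 87 70 81 82]
Op 11: note_off(70): free voice 2 | voices=[73 87 - 81 82]

Answer: 73 87 - 81 82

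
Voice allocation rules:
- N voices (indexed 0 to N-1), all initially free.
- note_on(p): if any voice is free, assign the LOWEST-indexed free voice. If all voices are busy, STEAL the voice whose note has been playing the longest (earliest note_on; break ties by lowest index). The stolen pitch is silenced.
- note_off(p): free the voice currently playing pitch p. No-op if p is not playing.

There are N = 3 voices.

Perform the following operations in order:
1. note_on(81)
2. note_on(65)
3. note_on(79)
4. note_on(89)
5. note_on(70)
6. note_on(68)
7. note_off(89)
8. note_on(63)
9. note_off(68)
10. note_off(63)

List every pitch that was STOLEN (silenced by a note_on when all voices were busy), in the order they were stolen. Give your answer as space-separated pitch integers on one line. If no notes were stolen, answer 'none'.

Answer: 81 65 79

Derivation:
Op 1: note_on(81): voice 0 is free -> assigned | voices=[81 - -]
Op 2: note_on(65): voice 1 is free -> assigned | voices=[81 65 -]
Op 3: note_on(79): voice 2 is free -> assigned | voices=[81 65 79]
Op 4: note_on(89): all voices busy, STEAL voice 0 (pitch 81, oldest) -> assign | voices=[89 65 79]
Op 5: note_on(70): all voices busy, STEAL voice 1 (pitch 65, oldest) -> assign | voices=[89 70 79]
Op 6: note_on(68): all voices busy, STEAL voice 2 (pitch 79, oldest) -> assign | voices=[89 70 68]
Op 7: note_off(89): free voice 0 | voices=[- 70 68]
Op 8: note_on(63): voice 0 is free -> assigned | voices=[63 70 68]
Op 9: note_off(68): free voice 2 | voices=[63 70 -]
Op 10: note_off(63): free voice 0 | voices=[- 70 -]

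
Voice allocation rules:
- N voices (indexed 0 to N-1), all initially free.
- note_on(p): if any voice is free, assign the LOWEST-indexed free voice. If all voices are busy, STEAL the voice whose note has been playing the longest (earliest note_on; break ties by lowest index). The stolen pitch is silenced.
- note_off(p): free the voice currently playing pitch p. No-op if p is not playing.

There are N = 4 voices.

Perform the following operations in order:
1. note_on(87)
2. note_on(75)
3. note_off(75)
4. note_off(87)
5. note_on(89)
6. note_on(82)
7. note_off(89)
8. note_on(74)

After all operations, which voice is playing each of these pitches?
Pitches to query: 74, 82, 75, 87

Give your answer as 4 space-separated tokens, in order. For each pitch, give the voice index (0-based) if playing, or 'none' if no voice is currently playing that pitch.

Answer: 0 1 none none

Derivation:
Op 1: note_on(87): voice 0 is free -> assigned | voices=[87 - - -]
Op 2: note_on(75): voice 1 is free -> assigned | voices=[87 75 - -]
Op 3: note_off(75): free voice 1 | voices=[87 - - -]
Op 4: note_off(87): free voice 0 | voices=[- - - -]
Op 5: note_on(89): voice 0 is free -> assigned | voices=[89 - - -]
Op 6: note_on(82): voice 1 is free -> assigned | voices=[89 82 - -]
Op 7: note_off(89): free voice 0 | voices=[- 82 - -]
Op 8: note_on(74): voice 0 is free -> assigned | voices=[74 82 - -]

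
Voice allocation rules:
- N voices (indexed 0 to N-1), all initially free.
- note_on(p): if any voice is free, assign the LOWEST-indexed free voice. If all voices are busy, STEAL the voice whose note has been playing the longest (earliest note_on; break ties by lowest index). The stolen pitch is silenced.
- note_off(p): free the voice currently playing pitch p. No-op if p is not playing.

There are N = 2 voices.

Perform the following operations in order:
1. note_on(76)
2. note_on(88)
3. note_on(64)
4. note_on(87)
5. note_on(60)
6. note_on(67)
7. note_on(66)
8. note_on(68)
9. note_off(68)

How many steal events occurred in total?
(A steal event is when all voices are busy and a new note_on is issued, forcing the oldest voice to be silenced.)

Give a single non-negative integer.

Op 1: note_on(76): voice 0 is free -> assigned | voices=[76 -]
Op 2: note_on(88): voice 1 is free -> assigned | voices=[76 88]
Op 3: note_on(64): all voices busy, STEAL voice 0 (pitch 76, oldest) -> assign | voices=[64 88]
Op 4: note_on(87): all voices busy, STEAL voice 1 (pitch 88, oldest) -> assign | voices=[64 87]
Op 5: note_on(60): all voices busy, STEAL voice 0 (pitch 64, oldest) -> assign | voices=[60 87]
Op 6: note_on(67): all voices busy, STEAL voice 1 (pitch 87, oldest) -> assign | voices=[60 67]
Op 7: note_on(66): all voices busy, STEAL voice 0 (pitch 60, oldest) -> assign | voices=[66 67]
Op 8: note_on(68): all voices busy, STEAL voice 1 (pitch 67, oldest) -> assign | voices=[66 68]
Op 9: note_off(68): free voice 1 | voices=[66 -]

Answer: 6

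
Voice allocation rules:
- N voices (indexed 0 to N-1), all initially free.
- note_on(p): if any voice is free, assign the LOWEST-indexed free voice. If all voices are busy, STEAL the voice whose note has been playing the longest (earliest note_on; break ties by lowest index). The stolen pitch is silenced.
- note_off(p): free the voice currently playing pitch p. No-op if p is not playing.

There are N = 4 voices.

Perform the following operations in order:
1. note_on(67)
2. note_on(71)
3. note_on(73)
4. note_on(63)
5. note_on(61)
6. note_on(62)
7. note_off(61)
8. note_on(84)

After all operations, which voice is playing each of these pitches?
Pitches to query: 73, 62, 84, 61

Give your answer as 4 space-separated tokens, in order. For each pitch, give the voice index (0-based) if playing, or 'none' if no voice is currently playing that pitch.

Answer: 2 1 0 none

Derivation:
Op 1: note_on(67): voice 0 is free -> assigned | voices=[67 - - -]
Op 2: note_on(71): voice 1 is free -> assigned | voices=[67 71 - -]
Op 3: note_on(73): voice 2 is free -> assigned | voices=[67 71 73 -]
Op 4: note_on(63): voice 3 is free -> assigned | voices=[67 71 73 63]
Op 5: note_on(61): all voices busy, STEAL voice 0 (pitch 67, oldest) -> assign | voices=[61 71 73 63]
Op 6: note_on(62): all voices busy, STEAL voice 1 (pitch 71, oldest) -> assign | voices=[61 62 73 63]
Op 7: note_off(61): free voice 0 | voices=[- 62 73 63]
Op 8: note_on(84): voice 0 is free -> assigned | voices=[84 62 73 63]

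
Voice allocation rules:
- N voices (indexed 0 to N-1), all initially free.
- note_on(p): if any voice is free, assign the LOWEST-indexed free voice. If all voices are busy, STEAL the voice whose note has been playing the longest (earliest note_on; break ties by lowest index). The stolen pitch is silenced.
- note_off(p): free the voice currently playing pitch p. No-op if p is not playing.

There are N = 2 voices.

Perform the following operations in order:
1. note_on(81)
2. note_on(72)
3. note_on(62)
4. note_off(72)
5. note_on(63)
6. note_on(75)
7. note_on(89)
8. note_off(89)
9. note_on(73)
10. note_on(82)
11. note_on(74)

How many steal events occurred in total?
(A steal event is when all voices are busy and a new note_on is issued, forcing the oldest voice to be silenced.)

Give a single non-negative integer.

Answer: 5

Derivation:
Op 1: note_on(81): voice 0 is free -> assigned | voices=[81 -]
Op 2: note_on(72): voice 1 is free -> assigned | voices=[81 72]
Op 3: note_on(62): all voices busy, STEAL voice 0 (pitch 81, oldest) -> assign | voices=[62 72]
Op 4: note_off(72): free voice 1 | voices=[62 -]
Op 5: note_on(63): voice 1 is free -> assigned | voices=[62 63]
Op 6: note_on(75): all voices busy, STEAL voice 0 (pitch 62, oldest) -> assign | voices=[75 63]
Op 7: note_on(89): all voices busy, STEAL voice 1 (pitch 63, oldest) -> assign | voices=[75 89]
Op 8: note_off(89): free voice 1 | voices=[75 -]
Op 9: note_on(73): voice 1 is free -> assigned | voices=[75 73]
Op 10: note_on(82): all voices busy, STEAL voice 0 (pitch 75, oldest) -> assign | voices=[82 73]
Op 11: note_on(74): all voices busy, STEAL voice 1 (pitch 73, oldest) -> assign | voices=[82 74]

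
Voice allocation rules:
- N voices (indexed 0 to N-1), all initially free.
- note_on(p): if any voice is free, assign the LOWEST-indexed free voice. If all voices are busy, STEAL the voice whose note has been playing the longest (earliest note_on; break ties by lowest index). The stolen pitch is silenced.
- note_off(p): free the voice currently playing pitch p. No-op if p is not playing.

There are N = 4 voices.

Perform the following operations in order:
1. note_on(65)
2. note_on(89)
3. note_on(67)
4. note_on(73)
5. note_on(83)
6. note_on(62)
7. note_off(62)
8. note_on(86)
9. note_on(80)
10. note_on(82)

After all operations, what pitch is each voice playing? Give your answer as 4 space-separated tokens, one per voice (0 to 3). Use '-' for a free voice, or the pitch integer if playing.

Answer: 83 86 80 82

Derivation:
Op 1: note_on(65): voice 0 is free -> assigned | voices=[65 - - -]
Op 2: note_on(89): voice 1 is free -> assigned | voices=[65 89 - -]
Op 3: note_on(67): voice 2 is free -> assigned | voices=[65 89 67 -]
Op 4: note_on(73): voice 3 is free -> assigned | voices=[65 89 67 73]
Op 5: note_on(83): all voices busy, STEAL voice 0 (pitch 65, oldest) -> assign | voices=[83 89 67 73]
Op 6: note_on(62): all voices busy, STEAL voice 1 (pitch 89, oldest) -> assign | voices=[83 62 67 73]
Op 7: note_off(62): free voice 1 | voices=[83 - 67 73]
Op 8: note_on(86): voice 1 is free -> assigned | voices=[83 86 67 73]
Op 9: note_on(80): all voices busy, STEAL voice 2 (pitch 67, oldest) -> assign | voices=[83 86 80 73]
Op 10: note_on(82): all voices busy, STEAL voice 3 (pitch 73, oldest) -> assign | voices=[83 86 80 82]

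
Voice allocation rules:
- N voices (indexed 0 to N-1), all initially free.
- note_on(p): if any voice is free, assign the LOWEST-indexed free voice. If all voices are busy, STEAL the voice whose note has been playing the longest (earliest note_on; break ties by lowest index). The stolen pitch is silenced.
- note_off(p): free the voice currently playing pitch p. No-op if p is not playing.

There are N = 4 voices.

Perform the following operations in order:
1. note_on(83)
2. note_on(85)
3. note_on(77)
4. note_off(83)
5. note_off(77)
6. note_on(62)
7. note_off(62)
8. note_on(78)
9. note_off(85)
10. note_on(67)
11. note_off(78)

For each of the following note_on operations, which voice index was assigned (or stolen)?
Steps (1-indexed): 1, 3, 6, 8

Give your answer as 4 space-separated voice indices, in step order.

Answer: 0 2 0 0

Derivation:
Op 1: note_on(83): voice 0 is free -> assigned | voices=[83 - - -]
Op 2: note_on(85): voice 1 is free -> assigned | voices=[83 85 - -]
Op 3: note_on(77): voice 2 is free -> assigned | voices=[83 85 77 -]
Op 4: note_off(83): free voice 0 | voices=[- 85 77 -]
Op 5: note_off(77): free voice 2 | voices=[- 85 - -]
Op 6: note_on(62): voice 0 is free -> assigned | voices=[62 85 - -]
Op 7: note_off(62): free voice 0 | voices=[- 85 - -]
Op 8: note_on(78): voice 0 is free -> assigned | voices=[78 85 - -]
Op 9: note_off(85): free voice 1 | voices=[78 - - -]
Op 10: note_on(67): voice 1 is free -> assigned | voices=[78 67 - -]
Op 11: note_off(78): free voice 0 | voices=[- 67 - -]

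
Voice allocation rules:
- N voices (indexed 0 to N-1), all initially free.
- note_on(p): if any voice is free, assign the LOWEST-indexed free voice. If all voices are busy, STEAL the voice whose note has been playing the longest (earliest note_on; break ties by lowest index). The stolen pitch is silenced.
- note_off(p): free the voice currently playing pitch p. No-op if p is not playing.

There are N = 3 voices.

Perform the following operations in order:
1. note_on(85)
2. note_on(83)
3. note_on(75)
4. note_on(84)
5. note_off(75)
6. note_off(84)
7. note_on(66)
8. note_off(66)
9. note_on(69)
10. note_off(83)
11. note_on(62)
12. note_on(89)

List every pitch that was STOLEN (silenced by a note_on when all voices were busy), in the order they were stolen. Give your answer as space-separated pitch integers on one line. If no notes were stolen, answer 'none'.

Answer: 85

Derivation:
Op 1: note_on(85): voice 0 is free -> assigned | voices=[85 - -]
Op 2: note_on(83): voice 1 is free -> assigned | voices=[85 83 -]
Op 3: note_on(75): voice 2 is free -> assigned | voices=[85 83 75]
Op 4: note_on(84): all voices busy, STEAL voice 0 (pitch 85, oldest) -> assign | voices=[84 83 75]
Op 5: note_off(75): free voice 2 | voices=[84 83 -]
Op 6: note_off(84): free voice 0 | voices=[- 83 -]
Op 7: note_on(66): voice 0 is free -> assigned | voices=[66 83 -]
Op 8: note_off(66): free voice 0 | voices=[- 83 -]
Op 9: note_on(69): voice 0 is free -> assigned | voices=[69 83 -]
Op 10: note_off(83): free voice 1 | voices=[69 - -]
Op 11: note_on(62): voice 1 is free -> assigned | voices=[69 62 -]
Op 12: note_on(89): voice 2 is free -> assigned | voices=[69 62 89]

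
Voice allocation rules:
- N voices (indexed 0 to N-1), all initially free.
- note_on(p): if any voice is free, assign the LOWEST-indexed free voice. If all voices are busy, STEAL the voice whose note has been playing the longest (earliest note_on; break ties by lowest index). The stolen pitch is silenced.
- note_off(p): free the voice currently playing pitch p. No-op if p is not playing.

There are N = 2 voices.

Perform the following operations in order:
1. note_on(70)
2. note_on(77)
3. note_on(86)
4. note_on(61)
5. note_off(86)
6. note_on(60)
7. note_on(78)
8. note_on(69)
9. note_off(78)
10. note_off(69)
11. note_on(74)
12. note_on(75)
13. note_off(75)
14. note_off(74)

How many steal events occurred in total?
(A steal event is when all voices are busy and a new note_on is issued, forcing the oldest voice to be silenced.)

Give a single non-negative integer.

Op 1: note_on(70): voice 0 is free -> assigned | voices=[70 -]
Op 2: note_on(77): voice 1 is free -> assigned | voices=[70 77]
Op 3: note_on(86): all voices busy, STEAL voice 0 (pitch 70, oldest) -> assign | voices=[86 77]
Op 4: note_on(61): all voices busy, STEAL voice 1 (pitch 77, oldest) -> assign | voices=[86 61]
Op 5: note_off(86): free voice 0 | voices=[- 61]
Op 6: note_on(60): voice 0 is free -> assigned | voices=[60 61]
Op 7: note_on(78): all voices busy, STEAL voice 1 (pitch 61, oldest) -> assign | voices=[60 78]
Op 8: note_on(69): all voices busy, STEAL voice 0 (pitch 60, oldest) -> assign | voices=[69 78]
Op 9: note_off(78): free voice 1 | voices=[69 -]
Op 10: note_off(69): free voice 0 | voices=[- -]
Op 11: note_on(74): voice 0 is free -> assigned | voices=[74 -]
Op 12: note_on(75): voice 1 is free -> assigned | voices=[74 75]
Op 13: note_off(75): free voice 1 | voices=[74 -]
Op 14: note_off(74): free voice 0 | voices=[- -]

Answer: 4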